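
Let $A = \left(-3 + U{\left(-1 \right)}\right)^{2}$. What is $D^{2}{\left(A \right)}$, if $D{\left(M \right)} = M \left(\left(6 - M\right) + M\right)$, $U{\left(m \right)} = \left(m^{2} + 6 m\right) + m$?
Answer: $236196$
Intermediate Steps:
$U{\left(m \right)} = m^{2} + 7 m$
$A = 81$ ($A = \left(-3 - \left(7 - 1\right)\right)^{2} = \left(-3 - 6\right)^{2} = \left(-9\right)^{2} = 81$)
$D{\left(M \right)} = 6 M$ ($D{\left(M \right)} = M 6 = 6 M$)
$D^{2}{\left(A \right)} = \left(6 \cdot 81\right)^{2} = 486^{2} = 236196$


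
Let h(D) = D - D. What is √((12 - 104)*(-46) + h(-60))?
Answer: 46*√2 ≈ 65.054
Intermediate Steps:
h(D) = 0
√((12 - 104)*(-46) + h(-60)) = √((12 - 104)*(-46) + 0) = √(-92*(-46) + 0) = √(4232 + 0) = √4232 = 46*√2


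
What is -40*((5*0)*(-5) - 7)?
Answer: 280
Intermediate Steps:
-40*((5*0)*(-5) - 7) = -40*(0*(-5) - 7) = -40*(0 - 7) = -40*(-7) = 280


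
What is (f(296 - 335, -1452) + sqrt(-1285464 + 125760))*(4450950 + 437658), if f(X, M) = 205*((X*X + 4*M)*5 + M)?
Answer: -22936542115680 + 29331648*I*sqrt(32214) ≈ -2.2937e+13 + 5.2645e+9*I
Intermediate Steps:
f(X, M) = 1025*X**2 + 4305*M (f(X, M) = 205*((X**2 + 4*M)*5 + M) = 205*((5*X**2 + 20*M) + M) = 205*(5*X**2 + 21*M) = 1025*X**2 + 4305*M)
(f(296 - 335, -1452) + sqrt(-1285464 + 125760))*(4450950 + 437658) = ((1025*(296 - 335)**2 + 4305*(-1452)) + sqrt(-1285464 + 125760))*(4450950 + 437658) = ((1025*(-39)**2 - 6250860) + sqrt(-1159704))*4888608 = ((1025*1521 - 6250860) + 6*I*sqrt(32214))*4888608 = ((1559025 - 6250860) + 6*I*sqrt(32214))*4888608 = (-4691835 + 6*I*sqrt(32214))*4888608 = -22936542115680 + 29331648*I*sqrt(32214)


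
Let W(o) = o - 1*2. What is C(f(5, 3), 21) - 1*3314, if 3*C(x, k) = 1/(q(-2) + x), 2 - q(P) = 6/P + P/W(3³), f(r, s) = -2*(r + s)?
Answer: -2714191/819 ≈ -3314.0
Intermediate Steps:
W(o) = -2 + o (W(o) = o - 2 = -2 + o)
f(r, s) = -2*r - 2*s
q(P) = 2 - 6/P - P/25 (q(P) = 2 - (6/P + P/(-2 + 3³)) = 2 - (6/P + P/(-2 + 27)) = 2 - (6/P + P/25) = 2 + (-6/P - P/25) = 2 - 6/P - P/25)
C(x, k) = 1/(3*(127/25 + x)) (C(x, k) = 1/(3*((2 - 6/(-2) - 1/25*(-2)) + x)) = 1/(3*((2 - 6*(-½) + 2/25) + x)) = 1/(3*((2 + 3 + 2/25) + x)) = 1/(3*(127/25 + x)))
C(f(5, 3), 21) - 1*3314 = 25/(3*(127 + 25*(-2*5 - 2*3))) - 1*3314 = 25/(3*(127 + 25*(-10 - 6))) - 3314 = 25/(3*(127 + 25*(-16))) - 3314 = 25/(3*(127 - 400)) - 3314 = (25/3)/(-273) - 3314 = (25/3)*(-1/273) - 3314 = -25/819 - 3314 = -2714191/819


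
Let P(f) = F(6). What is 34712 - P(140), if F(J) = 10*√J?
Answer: 34712 - 10*√6 ≈ 34688.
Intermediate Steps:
P(f) = 10*√6
34712 - P(140) = 34712 - 10*√6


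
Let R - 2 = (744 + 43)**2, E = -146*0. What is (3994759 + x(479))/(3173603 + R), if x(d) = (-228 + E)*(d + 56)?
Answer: 3872779/3792974 ≈ 1.0210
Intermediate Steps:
E = 0
R = 619371 (R = 2 + (744 + 43)**2 = 2 + 787**2 = 2 + 619369 = 619371)
x(d) = -12768 - 228*d (x(d) = (-228 + 0)*(d + 56) = -228*(56 + d) = -12768 - 228*d)
(3994759 + x(479))/(3173603 + R) = (3994759 + (-12768 - 228*479))/(3173603 + 619371) = (3994759 + (-12768 - 109212))/3792974 = (3994759 - 121980)*(1/3792974) = 3872779*(1/3792974) = 3872779/3792974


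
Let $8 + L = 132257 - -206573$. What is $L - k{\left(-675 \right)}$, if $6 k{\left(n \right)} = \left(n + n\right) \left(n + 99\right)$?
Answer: $209222$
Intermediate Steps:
$L = 338822$ ($L = -8 + \left(132257 - -206573\right) = -8 + \left(132257 + 206573\right) = -8 + 338830 = 338822$)
$k{\left(n \right)} = \frac{n \left(99 + n\right)}{3}$ ($k{\left(n \right)} = \frac{\left(n + n\right) \left(n + 99\right)}{6} = \frac{2 n \left(99 + n\right)}{6} = \frac{n \left(99 + n\right)}{3}$)
$L - k{\left(-675 \right)} = 338822 - \frac{1}{3} \left(-675\right) \left(99 - 675\right) = 338822 - \frac{1}{3} \left(-675\right) \left(-576\right) = 338822 - 129600 = 209222$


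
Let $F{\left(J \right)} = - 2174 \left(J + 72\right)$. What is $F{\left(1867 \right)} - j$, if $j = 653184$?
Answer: $-4868570$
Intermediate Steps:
$F{\left(J \right)} = -156528 - 2174 J$ ($F{\left(J \right)} = - 2174 \left(72 + J\right) = -156528 - 2174 J$)
$F{\left(1867 \right)} - j = \left(-156528 - 4058858\right) - 653184 = -4215386 - 653184 = -4868570$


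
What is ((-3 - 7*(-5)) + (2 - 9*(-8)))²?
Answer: 11236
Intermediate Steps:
((-3 - 7*(-5)) + (2 - 9*(-8)))² = ((-3 + 35) + (2 + 72))² = (32 + 74)² = 106² = 11236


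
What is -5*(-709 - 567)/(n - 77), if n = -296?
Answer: -6380/373 ≈ -17.105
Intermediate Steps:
-5*(-709 - 567)/(n - 77) = -5*(-709 - 567)/(-296 - 77) = -(-6380)/(-373) = -(-6380)*(-1)/373 = -5*1276/373 = -6380/373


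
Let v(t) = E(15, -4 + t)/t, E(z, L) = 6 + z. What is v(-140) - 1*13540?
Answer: -270803/20 ≈ -13540.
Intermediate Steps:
v(t) = 21/t (v(t) = (6 + 15)/t = 21/t)
v(-140) - 1*13540 = 21/(-140) - 1*13540 = 21*(-1/140) - 13540 = -3/20 - 13540 = -270803/20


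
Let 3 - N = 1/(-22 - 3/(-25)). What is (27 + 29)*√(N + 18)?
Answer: 112*√1574266/547 ≈ 256.90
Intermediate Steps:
N = 1666/547 (N = 3 - 1/(-22 - 3/(-25)) = 3 - 1/(-22 - 3*(-1/25)) = 3 - 1/(-22 + 3/25) = 3 - 1/(-547/25) = 3 - 1*(-25/547) = 3 + 25/547 = 1666/547 ≈ 3.0457)
(27 + 29)*√(N + 18) = (27 + 29)*√(1666/547 + 18) = 56*√(11512/547) = 56*(2*√1574266/547) = 112*√1574266/547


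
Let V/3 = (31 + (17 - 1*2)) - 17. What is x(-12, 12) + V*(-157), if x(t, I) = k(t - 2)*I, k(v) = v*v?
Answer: -11307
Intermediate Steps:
k(v) = v²
x(t, I) = I*(-2 + t)² (x(t, I) = (t - 2)²*I = (-2 + t)²*I = I*(-2 + t)²)
V = 87 (V = 3*((31 + (17 - 1*2)) - 17) = 3*((31 + (17 - 2)) - 17) = 3*((31 + 15) - 17) = 3*(46 - 17) = 3*29 = 87)
x(-12, 12) + V*(-157) = 12*(-2 - 12)² + 87*(-157) = 12*(-14)² - 13659 = 12*196 - 13659 = 2352 - 13659 = -11307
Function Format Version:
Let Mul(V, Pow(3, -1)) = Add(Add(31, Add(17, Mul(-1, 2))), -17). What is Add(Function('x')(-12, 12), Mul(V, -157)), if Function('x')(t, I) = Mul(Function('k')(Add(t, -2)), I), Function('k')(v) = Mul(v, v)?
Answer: -11307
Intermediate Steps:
Function('k')(v) = Pow(v, 2)
Function('x')(t, I) = Mul(I, Pow(Add(-2, t), 2)) (Function('x')(t, I) = Mul(Pow(Add(t, -2), 2), I) = Mul(Pow(Add(-2, t), 2), I) = Mul(I, Pow(Add(-2, t), 2)))
V = 87 (V = Mul(3, Add(Add(31, Add(17, Mul(-1, 2))), -17)) = Mul(3, Add(Add(31, Add(17, -2)), -17)) = Mul(3, Add(Add(31, 15), -17)) = Mul(3, Add(46, -17)) = Mul(3, 29) = 87)
Add(Function('x')(-12, 12), Mul(V, -157)) = Add(Mul(12, Pow(Add(-2, -12), 2)), Mul(87, -157)) = Add(Mul(12, Pow(-14, 2)), -13659) = Add(Mul(12, 196), -13659) = Add(2352, -13659) = -11307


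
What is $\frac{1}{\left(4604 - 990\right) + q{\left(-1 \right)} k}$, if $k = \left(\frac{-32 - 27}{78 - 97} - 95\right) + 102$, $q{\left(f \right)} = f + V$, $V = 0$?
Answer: $\frac{19}{68474} \approx 0.00027748$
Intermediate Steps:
$q{\left(f \right)} = f$ ($q{\left(f \right)} = f + 0 = f$)
$k = \frac{192}{19}$ ($k = \left(- \frac{59}{-19} - 95\right) + 102 = \left(\left(-59\right) \left(- \frac{1}{19}\right) - 95\right) + 102 = \left(\frac{59}{19} - 95\right) + 102 = - \frac{1746}{19} + 102 = \frac{192}{19} \approx 10.105$)
$\frac{1}{\left(4604 - 990\right) + q{\left(-1 \right)} k} = \frac{1}{\left(4604 - 990\right) - \frac{192}{19}} = \frac{1}{3614 - \frac{192}{19}} = \frac{1}{\frac{68474}{19}} = \frac{19}{68474}$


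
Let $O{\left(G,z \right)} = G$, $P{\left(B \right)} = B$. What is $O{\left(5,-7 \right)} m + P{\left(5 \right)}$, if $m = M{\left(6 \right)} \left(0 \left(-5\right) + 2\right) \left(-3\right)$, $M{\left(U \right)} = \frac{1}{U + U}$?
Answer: $\frac{5}{2} \approx 2.5$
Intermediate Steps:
$M{\left(U \right)} = \frac{1}{2 U}$
$m = - \frac{1}{2}$ ($m = \frac{1}{2 \cdot 6} \left(0 \left(-5\right) + 2\right) \left(-3\right) = \frac{1}{2} \cdot \frac{1}{6} \left(0 + 2\right) \left(-3\right) = \frac{1}{12} \cdot 2 \left(-3\right) = \frac{1}{6} \left(-3\right) = - \frac{1}{2} \approx -0.5$)
$O{\left(5,-7 \right)} m + P{\left(5 \right)} = 5 \left(- \frac{1}{2}\right) + 5 = - \frac{5}{2} + 5 = \frac{5}{2}$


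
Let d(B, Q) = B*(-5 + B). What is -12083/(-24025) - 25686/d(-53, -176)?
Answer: -289981504/36926425 ≈ -7.8530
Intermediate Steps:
-12083/(-24025) - 25686/d(-53, -176) = -12083/(-24025) - 25686*(-1/(53*(-5 - 53))) = -12083*(-1/24025) - 25686/((-53*(-58))) = 12083/24025 - 25686/3074 = 12083/24025 - 25686*1/3074 = 12083/24025 - 12843/1537 = -289981504/36926425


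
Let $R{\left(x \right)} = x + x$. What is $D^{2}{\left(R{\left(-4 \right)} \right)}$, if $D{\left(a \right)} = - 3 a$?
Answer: $576$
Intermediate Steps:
$R{\left(x \right)} = 2 x$
$D^{2}{\left(R{\left(-4 \right)} \right)} = \left(- 3 \cdot 2 \left(-4\right)\right)^{2} = \left(\left(-3\right) \left(-8\right)\right)^{2} = 24^{2} = 576$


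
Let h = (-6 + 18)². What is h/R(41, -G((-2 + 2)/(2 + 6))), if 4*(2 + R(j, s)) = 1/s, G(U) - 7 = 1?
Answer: -4608/65 ≈ -70.892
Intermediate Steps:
G(U) = 8 (G(U) = 7 + 1 = 8)
R(j, s) = -2 + 1/(4*s)
h = 144 (h = 12² = 144)
h/R(41, -G((-2 + 2)/(2 + 6))) = 144/(-2 + 1/(4*((-1*8)))) = 144/(-2 + (¼)/(-8)) = 144/(-2 + (¼)*(-⅛)) = 144/(-2 - 1/32) = 144/(-65/32) = 144*(-32/65) = -4608/65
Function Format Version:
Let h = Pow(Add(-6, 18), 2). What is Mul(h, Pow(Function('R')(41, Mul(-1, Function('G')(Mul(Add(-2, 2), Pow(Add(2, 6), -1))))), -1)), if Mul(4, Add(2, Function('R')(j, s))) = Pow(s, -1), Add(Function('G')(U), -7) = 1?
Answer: Rational(-4608, 65) ≈ -70.892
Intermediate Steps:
Function('G')(U) = 8 (Function('G')(U) = Add(7, 1) = 8)
Function('R')(j, s) = Add(-2, Mul(Rational(1, 4), Pow(s, -1)))
h = 144 (h = Pow(12, 2) = 144)
Mul(h, Pow(Function('R')(41, Mul(-1, Function('G')(Mul(Add(-2, 2), Pow(Add(2, 6), -1))))), -1)) = Mul(144, Pow(Add(-2, Mul(Rational(1, 4), Pow(Mul(-1, 8), -1))), -1)) = Mul(144, Pow(Add(-2, Mul(Rational(1, 4), Pow(-8, -1))), -1)) = Mul(144, Pow(Add(-2, Mul(Rational(1, 4), Rational(-1, 8))), -1)) = Mul(144, Pow(Add(-2, Rational(-1, 32)), -1)) = Mul(144, Pow(Rational(-65, 32), -1)) = Mul(144, Rational(-32, 65)) = Rational(-4608, 65)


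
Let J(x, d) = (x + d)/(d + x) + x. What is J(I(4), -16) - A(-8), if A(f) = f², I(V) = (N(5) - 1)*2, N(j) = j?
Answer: -55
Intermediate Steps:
I(V) = 8 (I(V) = (5 - 1)*2 = 4*2 = 8)
J(x, d) = 1 + x (J(x, d) = (d + x)/(d + x) + x = 1 + x)
J(I(4), -16) - A(-8) = (1 + 8) - 1*(-8)² = 9 - 1*64 = 9 - 64 = -55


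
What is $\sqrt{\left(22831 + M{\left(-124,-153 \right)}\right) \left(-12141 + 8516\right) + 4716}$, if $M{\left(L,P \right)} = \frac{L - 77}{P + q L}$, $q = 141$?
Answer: $\frac{6 i \sqrt{79453463496654}}{5879} \approx 9097.1 i$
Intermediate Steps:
$M{\left(L,P \right)} = \frac{-77 + L}{P + 141 L}$ ($M{\left(L,P \right)} = \frac{L - 77}{P + 141 L} = \frac{-77 + L}{P + 141 L}$)
$\sqrt{\left(22831 + M{\left(-124,-153 \right)}\right) \left(-12141 + 8516\right) + 4716} = \sqrt{\left(22831 + \frac{-77 - 124}{-153 + 141 \left(-124\right)}\right) \left(-12141 + 8516\right) + 4716} = \sqrt{\left(22831 + \frac{1}{-153 - 17484} \left(-201\right)\right) \left(-3625\right) + 4716} = \sqrt{\left(22831 + \frac{1}{-17637} \left(-201\right)\right) \left(-3625\right) + 4716} = \sqrt{\left(22831 - - \frac{67}{5879}\right) \left(-3625\right) + 4716} = \sqrt{\left(22831 + \frac{67}{5879}\right) \left(-3625\right) + 4716} = \sqrt{\frac{134223516}{5879} \left(-3625\right) + 4716} = \sqrt{- \frac{486560245500}{5879} + 4716} = \sqrt{- \frac{486532520136}{5879}} = \frac{6 i \sqrt{79453463496654}}{5879}$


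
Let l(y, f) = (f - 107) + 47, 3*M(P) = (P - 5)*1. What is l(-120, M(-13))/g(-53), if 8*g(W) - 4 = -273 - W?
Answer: 22/9 ≈ 2.4444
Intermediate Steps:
M(P) = -5/3 + P/3 (M(P) = ((P - 5)*1)/3 = ((-5 + P)*1)/3 = (-5 + P)/3 = -5/3 + P/3)
l(y, f) = -60 + f (l(y, f) = (-107 + f) + 47 = -60 + f)
g(W) = -269/8 - W/8 (g(W) = ½ + (-273 - W)/8 = ½ + (-273/8 - W/8) = -269/8 - W/8)
l(-120, M(-13))/g(-53) = (-60 + (-5/3 + (⅓)*(-13)))/(-269/8 - ⅛*(-53)) = (-60 + (-5/3 - 13/3))/(-269/8 + 53/8) = (-60 - 6)/(-27) = -66*(-1/27) = 22/9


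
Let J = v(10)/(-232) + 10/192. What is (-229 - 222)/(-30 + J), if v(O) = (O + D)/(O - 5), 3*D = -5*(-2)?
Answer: 1255584/83407 ≈ 15.054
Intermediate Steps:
D = 10/3 (D = (-5*(-2))/3 = (⅓)*10 = 10/3 ≈ 3.3333)
v(O) = (10/3 + O)/(-5 + O) (v(O) = (O + 10/3)/(O - 5) = (10/3 + O)/(-5 + O))
J = 113/2784 (J = ((10/3 + 10)/(-5 + 10))/(-232) + 10/192 = ((40/3)/5)*(-1/232) + 10*(1/192) = ((⅕)*(40/3))*(-1/232) + 5/96 = (8/3)*(-1/232) + 5/96 = -1/87 + 5/96 = 113/2784 ≈ 0.040589)
(-229 - 222)/(-30 + J) = (-229 - 222)/(-30 + 113/2784) = -451/(-83407/2784) = -451*(-2784/83407) = 1255584/83407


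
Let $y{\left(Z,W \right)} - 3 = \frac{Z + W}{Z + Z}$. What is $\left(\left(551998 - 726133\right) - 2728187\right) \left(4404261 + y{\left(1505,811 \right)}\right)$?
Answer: $- \frac{19237804773905916}{1505} \approx -1.2783 \cdot 10^{13}$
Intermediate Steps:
$y{\left(Z,W \right)} = 3 + \frac{W + Z}{2 Z}$ ($y{\left(Z,W \right)} = 3 + \frac{Z + W}{Z + Z} = 3 + \frac{W + Z}{2 Z}$)
$\left(\left(551998 - 726133\right) - 2728187\right) \left(4404261 + y{\left(1505,811 \right)}\right) = \left(\left(551998 - 726133\right) - 2728187\right) \left(4404261 + \frac{811 + 7 \cdot 1505}{2 \cdot 1505}\right) = \left(-174135 - 2728187\right) \left(4404261 + \frac{1}{2} \cdot \frac{1}{1505} \left(811 + 10535\right)\right) = - 2902322 \left(4404261 + \frac{1}{2} \cdot \frac{1}{1505} \cdot 11346\right) = - 2902322 \left(4404261 + \frac{5673}{1505}\right) = \left(-2902322\right) \frac{6628418478}{1505} = - \frac{19237804773905916}{1505}$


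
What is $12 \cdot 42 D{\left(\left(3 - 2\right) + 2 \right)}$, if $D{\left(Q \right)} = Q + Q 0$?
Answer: $1512$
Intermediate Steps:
$D{\left(Q \right)} = Q$ ($D{\left(Q \right)} = Q + 0 = Q$)
$12 \cdot 42 D{\left(\left(3 - 2\right) + 2 \right)} = 12 \cdot 42 \left(\left(3 - 2\right) + 2\right) = 504 \left(1 + 2\right) = 504 \cdot 3 = 1512$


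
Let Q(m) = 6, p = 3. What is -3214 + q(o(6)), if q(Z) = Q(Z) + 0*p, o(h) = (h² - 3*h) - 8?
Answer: -3208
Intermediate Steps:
o(h) = -8 + h² - 3*h
q(Z) = 6 (q(Z) = 6 + 0*3 = 6 + 0 = 6)
-3214 + q(o(6)) = -3214 + 6 = -3208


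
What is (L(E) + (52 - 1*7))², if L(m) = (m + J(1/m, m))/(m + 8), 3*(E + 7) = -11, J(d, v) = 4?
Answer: 9025/4 ≈ 2256.3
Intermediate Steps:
E = -32/3 (E = -7 + (⅓)*(-11) = -7 - 11/3 = -32/3 ≈ -10.667)
L(m) = (4 + m)/(8 + m) (L(m) = (m + 4)/(m + 8) = (4 + m)/(8 + m))
(L(E) + (52 - 1*7))² = ((4 - 32/3)/(8 - 32/3) + (52 - 1*7))² = (-20/3/(-8/3) + (52 - 7))² = (-3/8*(-20/3) + 45)² = (5/2 + 45)² = (95/2)² = 9025/4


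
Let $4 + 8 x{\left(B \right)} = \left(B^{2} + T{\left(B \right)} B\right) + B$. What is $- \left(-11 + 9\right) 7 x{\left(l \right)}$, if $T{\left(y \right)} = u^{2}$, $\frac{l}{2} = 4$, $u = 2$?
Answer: $175$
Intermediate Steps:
$l = 8$ ($l = 2 \cdot 4 = 8$)
$T{\left(y \right)} = 4$ ($T{\left(y \right)} = 2^{2} = 4$)
$x{\left(B \right)} = - \frac{1}{2} + \frac{B^{2}}{8} + \frac{5 B}{8}$ ($x{\left(B \right)} = - \frac{1}{2} + \frac{\left(B^{2} + 4 B\right) + B}{8} = - \frac{1}{2} + \frac{B^{2} + 5 B}{8} = - \frac{1}{2} + \left(\frac{B^{2}}{8} + \frac{5 B}{8}\right) = - \frac{1}{2} + \frac{B^{2}}{8} + \frac{5 B}{8}$)
$- \left(-11 + 9\right) 7 x{\left(l \right)} = - \left(-11 + 9\right) 7 \left(- \frac{1}{2} + \frac{8^{2}}{8} + \frac{5}{8} \cdot 8\right) = - \left(-2\right) 7 \left(- \frac{1}{2} + \frac{1}{8} \cdot 64 + 5\right) = - \left(-14\right) \left(- \frac{1}{2} + 8 + 5\right) = - \frac{\left(-14\right) 25}{2} = \left(-1\right) \left(-175\right) = 175$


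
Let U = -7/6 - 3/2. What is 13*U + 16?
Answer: -56/3 ≈ -18.667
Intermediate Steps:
U = -8/3 (U = -7*⅙ - 3*½ = -7/6 - 3/2 = -8/3 ≈ -2.6667)
13*U + 16 = 13*(-8/3) + 16 = -104/3 + 16 = -56/3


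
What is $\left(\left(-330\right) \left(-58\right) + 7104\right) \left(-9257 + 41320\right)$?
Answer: $841461372$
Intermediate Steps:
$\left(\left(-330\right) \left(-58\right) + 7104\right) \left(-9257 + 41320\right) = \left(19140 + 7104\right) 32063 = 26244 \cdot 32063 = 841461372$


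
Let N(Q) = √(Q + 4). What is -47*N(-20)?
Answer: -188*I ≈ -188.0*I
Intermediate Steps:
N(Q) = √(4 + Q)
-47*N(-20) = -47*√(4 - 20) = -188*I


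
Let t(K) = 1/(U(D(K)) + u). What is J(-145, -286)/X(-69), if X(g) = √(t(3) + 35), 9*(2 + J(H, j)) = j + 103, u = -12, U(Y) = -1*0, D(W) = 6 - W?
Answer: -134*√1257/1257 ≈ -3.7795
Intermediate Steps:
U(Y) = 0
J(H, j) = 85/9 + j/9 (J(H, j) = -2 + (j + 103)/9 = -2 + (103 + j)/9 = -2 + (103/9 + j/9) = 85/9 + j/9)
t(K) = -1/12 (t(K) = 1/(0 - 12) = 1/(-12) = -1/12)
X(g) = √1257/6 (X(g) = √(-1/12 + 35) = √(419/12) = √1257/6)
J(-145, -286)/X(-69) = (85/9 + (⅑)*(-286))/((√1257/6)) = (85/9 - 286/9)*(2*√1257/419) = -134*√1257/1257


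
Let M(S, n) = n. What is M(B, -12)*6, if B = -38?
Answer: -72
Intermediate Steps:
M(B, -12)*6 = -12*6 = -72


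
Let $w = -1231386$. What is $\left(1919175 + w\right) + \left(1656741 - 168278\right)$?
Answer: $2176252$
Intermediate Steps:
$\left(1919175 + w\right) + \left(1656741 - 168278\right) = \left(1919175 - 1231386\right) + \left(1656741 - 168278\right) = 687789 + 1488463 = 2176252$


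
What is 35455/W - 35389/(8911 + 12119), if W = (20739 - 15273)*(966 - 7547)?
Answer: -106145811487/63040484865 ≈ -1.6838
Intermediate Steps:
W = -35971746 (W = 5466*(-6581) = -35971746)
35455/W - 35389/(8911 + 12119) = 35455/(-35971746) - 35389/(8911 + 12119) = 35455*(-1/35971746) - 35389/21030 = -35455/35971746 - 35389*1/21030 = -35455/35971746 - 35389/21030 = -106145811487/63040484865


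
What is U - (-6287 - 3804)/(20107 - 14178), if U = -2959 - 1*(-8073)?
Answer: 30330997/5929 ≈ 5115.7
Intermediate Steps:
U = 5114 (U = -2959 + 8073 = 5114)
U - (-6287 - 3804)/(20107 - 14178) = 5114 - (-6287 - 3804)/(20107 - 14178) = 5114 - (-10091)/5929 = 5114 - 1*(-10091/5929) = 5114 + 10091/5929 = 30330997/5929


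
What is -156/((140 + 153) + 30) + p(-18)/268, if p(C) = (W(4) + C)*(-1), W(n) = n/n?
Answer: -36317/86564 ≈ -0.41954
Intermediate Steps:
W(n) = 1
p(C) = -1 - C (p(C) = (1 + C)*(-1) = -1 - C)
-156/((140 + 153) + 30) + p(-18)/268 = -156/((140 + 153) + 30) + (-1 - 1*(-18))/268 = -156/(293 + 30) + (-1 + 18)*(1/268) = -156/323 + 17*(1/268) = -156*1/323 + 17/268 = -156/323 + 17/268 = -36317/86564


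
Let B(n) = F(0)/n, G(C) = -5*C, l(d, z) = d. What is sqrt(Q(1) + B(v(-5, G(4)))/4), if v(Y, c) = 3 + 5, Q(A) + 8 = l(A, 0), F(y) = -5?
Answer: I*sqrt(458)/8 ≈ 2.6751*I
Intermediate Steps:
Q(A) = -8 + A
v(Y, c) = 8
B(n) = -5/n
sqrt(Q(1) + B(v(-5, G(4)))/4) = sqrt((-8 + 1) - 5/8/4) = sqrt(-7 - 5*1/8*(1/4)) = sqrt(-7 - 5/8*1/4) = sqrt(-7 - 5/32) = sqrt(-229/32) = I*sqrt(458)/8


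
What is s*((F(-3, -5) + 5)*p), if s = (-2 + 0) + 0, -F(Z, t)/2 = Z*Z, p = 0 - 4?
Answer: -104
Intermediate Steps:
p = -4
F(Z, t) = -2*Z**2 (F(Z, t) = -2*Z*Z = -2*Z**2)
s = -2 (s = -2 + 0 = -2)
s*((F(-3, -5) + 5)*p) = -2*(-2*(-3)**2 + 5)*(-4) = -2*(-2*9 + 5)*(-4) = -2*(-18 + 5)*(-4) = -(-26)*(-4) = -2*52 = -104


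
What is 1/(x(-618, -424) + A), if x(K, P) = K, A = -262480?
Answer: -1/263098 ≈ -3.8009e-6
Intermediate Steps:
1/(x(-618, -424) + A) = 1/(-618 - 262480) = 1/(-263098) = -1/263098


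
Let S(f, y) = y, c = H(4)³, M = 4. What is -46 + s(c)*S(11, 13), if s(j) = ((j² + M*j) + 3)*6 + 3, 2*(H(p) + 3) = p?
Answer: -7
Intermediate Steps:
H(p) = -3 + p/2
c = -1 (c = (-3 + (½)*4)³ = (-3 + 2)³ = (-1)³ = -1)
s(j) = 21 + 6*j² + 24*j (s(j) = ((j² + 4*j) + 3)*6 + 3 = (3 + j² + 4*j)*6 + 3 = (18 + 6*j² + 24*j) + 3 = 21 + 6*j² + 24*j)
-46 + s(c)*S(11, 13) = -46 + (21 + 6*(-1)² + 24*(-1))*13 = -46 + (21 + 6*1 - 24)*13 = -46 + (21 + 6 - 24)*13 = -46 + 3*13 = -46 + 39 = -7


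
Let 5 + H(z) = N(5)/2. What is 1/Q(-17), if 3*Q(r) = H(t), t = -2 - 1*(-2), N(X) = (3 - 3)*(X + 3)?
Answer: -3/5 ≈ -0.60000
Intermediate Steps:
N(X) = 0 (N(X) = 0*(3 + X) = 0)
t = 0 (t = -2 + 2 = 0)
H(z) = -5 (H(z) = -5 + 0/2 = -5 + 0*(1/2) = -5 + 0 = -5)
Q(r) = -5/3 (Q(r) = (1/3)*(-5) = -5/3)
1/Q(-17) = 1/(-5/3) = -3/5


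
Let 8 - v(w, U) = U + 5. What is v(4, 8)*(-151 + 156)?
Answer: -25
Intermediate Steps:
v(w, U) = 3 - U (v(w, U) = 8 - (U + 5) = 8 - (5 + U) = 8 + (-5 - U) = 3 - U)
v(4, 8)*(-151 + 156) = (3 - 1*8)*(-151 + 156) = (3 - 8)*5 = -5*5 = -25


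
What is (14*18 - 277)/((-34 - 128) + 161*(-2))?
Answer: 25/484 ≈ 0.051653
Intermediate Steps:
(14*18 - 277)/((-34 - 128) + 161*(-2)) = (252 - 277)/(-162 - 322) = -25/(-484) = -25*(-1/484) = 25/484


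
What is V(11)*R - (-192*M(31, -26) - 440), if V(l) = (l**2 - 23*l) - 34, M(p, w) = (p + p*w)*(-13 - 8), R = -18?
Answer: 3128228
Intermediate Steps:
M(p, w) = -21*p - 21*p*w (M(p, w) = (p + p*w)*(-21) = -21*p - 21*p*w)
V(l) = -34 + l**2 - 23*l
V(11)*R - (-192*M(31, -26) - 440) = (-34 + 11**2 - 23*11)*(-18) - (-(-4032)*31*(1 - 26) - 440) = (-34 + 121 - 253)*(-18) - (-(-4032)*31*(-25) - 440) = -166*(-18) - (-192*16275 - 440) = 2988 - (-3124800 - 440) = 2988 - 1*(-3125240) = 2988 + 3125240 = 3128228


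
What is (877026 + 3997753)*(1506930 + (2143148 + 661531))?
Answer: 21018141009411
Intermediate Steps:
(877026 + 3997753)*(1506930 + (2143148 + 661531)) = 4874779*(1506930 + 2804679) = 4874779*4311609 = 21018141009411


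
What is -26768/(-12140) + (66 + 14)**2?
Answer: 19430692/3035 ≈ 6402.2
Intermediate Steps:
-26768/(-12140) + (66 + 14)**2 = -26768*(-1/12140) + 80**2 = 6692/3035 + 6400 = 19430692/3035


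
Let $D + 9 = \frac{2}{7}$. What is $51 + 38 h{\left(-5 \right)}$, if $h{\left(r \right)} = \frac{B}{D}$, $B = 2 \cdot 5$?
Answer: $\frac{451}{61} \approx 7.3934$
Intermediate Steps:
$B = 10$
$D = - \frac{61}{7}$ ($D = -9 + \frac{2}{7} = - \frac{61}{7} \approx -8.7143$)
$h{\left(r \right)} = - \frac{70}{61}$ ($h{\left(r \right)} = \frac{10}{- \frac{61}{7}} = 10 \left(- \frac{7}{61}\right) = - \frac{70}{61}$)
$51 + 38 h{\left(-5 \right)} = 51 + 38 \left(- \frac{70}{61}\right) = 51 - \frac{2660}{61} = \frac{451}{61}$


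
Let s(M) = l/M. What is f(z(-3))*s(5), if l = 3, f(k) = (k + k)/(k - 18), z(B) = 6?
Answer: -⅗ ≈ -0.60000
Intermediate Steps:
f(k) = 2*k/(-18 + k) (f(k) = (2*k)/(-18 + k) = 2*k/(-18 + k))
s(M) = 3/M
f(z(-3))*s(5) = (2*6/(-18 + 6))*(3/5) = (2*6/(-12))*(3*(⅕)) = (2*6*(-1/12))*(⅗) = -1*⅗ = -⅗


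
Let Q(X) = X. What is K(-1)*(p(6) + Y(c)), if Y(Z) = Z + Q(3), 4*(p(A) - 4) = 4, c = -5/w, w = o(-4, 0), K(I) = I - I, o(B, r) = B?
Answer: 0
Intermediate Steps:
K(I) = 0
w = -4
c = 5/4 (c = -5/(-4) = -5*(-¼) = 5/4 ≈ 1.2500)
p(A) = 5 (p(A) = 4 + (¼)*4 = 4 + 1 = 5)
Y(Z) = 3 + Z (Y(Z) = Z + 3 = 3 + Z)
K(-1)*(p(6) + Y(c)) = 0*(5 + (3 + 5/4)) = 0*(5 + 17/4) = 0*(37/4) = 0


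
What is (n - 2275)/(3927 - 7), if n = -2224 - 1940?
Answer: -6439/3920 ≈ -1.6426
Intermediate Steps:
n = -4164
(n - 2275)/(3927 - 7) = (-4164 - 2275)/(3927 - 7) = -6439/3920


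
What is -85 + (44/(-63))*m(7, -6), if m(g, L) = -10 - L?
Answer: -5179/63 ≈ -82.206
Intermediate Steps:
-85 + (44/(-63))*m(7, -6) = -85 + (44/(-63))*(-10 - 1*(-6)) = -85 + (44*(-1/63))*(-10 + 6) = -85 - 44/63*(-4) = -85 + 176/63 = -5179/63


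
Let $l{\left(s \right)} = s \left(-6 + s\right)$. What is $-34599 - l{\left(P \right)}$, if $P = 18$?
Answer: $-34815$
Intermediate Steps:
$-34599 - l{\left(P \right)} = -34599 - 18 \left(-6 + 18\right) = -34599 - 18 \cdot 12 = -34599 - 216 = -34815$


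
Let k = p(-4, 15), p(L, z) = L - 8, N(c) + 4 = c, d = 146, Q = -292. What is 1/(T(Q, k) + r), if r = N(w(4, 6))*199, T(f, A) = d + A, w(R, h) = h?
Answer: 1/532 ≈ 0.0018797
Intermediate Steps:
N(c) = -4 + c
p(L, z) = -8 + L
k = -12 (k = -8 - 4 = -12)
T(f, A) = 146 + A
r = 398 (r = (-4 + 6)*199 = 2*199 = 398)
1/(T(Q, k) + r) = 1/((146 - 12) + 398) = 1/(134 + 398) = 1/532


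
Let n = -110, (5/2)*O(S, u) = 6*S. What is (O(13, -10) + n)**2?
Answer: 155236/25 ≈ 6209.4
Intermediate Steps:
O(S, u) = 12*S/5 (O(S, u) = 2*(6*S)/5 = 12*S/5)
(O(13, -10) + n)**2 = ((12/5)*13 - 110)**2 = (156/5 - 110)**2 = (-394/5)**2 = 155236/25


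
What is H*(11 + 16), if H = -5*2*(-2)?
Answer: 540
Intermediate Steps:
H = 20 (H = -10*(-2) = 20)
H*(11 + 16) = 20*(11 + 16) = 20*27 = 540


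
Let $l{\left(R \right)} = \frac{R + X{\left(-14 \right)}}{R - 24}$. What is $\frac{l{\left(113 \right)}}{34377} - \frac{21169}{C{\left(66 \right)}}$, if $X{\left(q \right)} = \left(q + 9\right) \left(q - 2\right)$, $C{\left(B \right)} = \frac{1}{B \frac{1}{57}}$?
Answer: $- \frac{1424888900387}{58131507} \approx -24511.0$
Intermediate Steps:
$C{\left(B \right)} = \frac{57}{B}$ ($C{\left(B \right)} = \frac{1}{B \frac{1}{57}} = \frac{1}{\frac{1}{57} B} = \frac{57}{B}$)
$X{\left(q \right)} = \left(-2 + q\right) \left(9 + q\right)$ ($X{\left(q \right)} = \left(9 + q\right) \left(-2 + q\right) = \left(-2 + q\right) \left(9 + q\right)$)
$l{\left(R \right)} = \frac{80 + R}{-24 + R}$ ($l{\left(R \right)} = \frac{R + \left(-18 + \left(-14\right)^{2} + 7 \left(-14\right)\right)}{R - 24} = \frac{R - -80}{-24 + R} = \frac{R + 80}{-24 + R} = \frac{80 + R}{-24 + R}$)
$\frac{l{\left(113 \right)}}{34377} - \frac{21169}{C{\left(66 \right)}} = \frac{\frac{1}{-24 + 113} \left(80 + 113\right)}{34377} - \frac{21169}{57 \cdot \frac{1}{66}} = \frac{1}{89} \cdot 193 \cdot \frac{1}{34377} - \frac{21169}{57 \cdot \frac{1}{66}} = \frac{1}{89} \cdot 193 \cdot \frac{1}{34377} - \frac{21169}{\frac{19}{22}} = \frac{193}{89} \cdot \frac{1}{34377} - \frac{465718}{19} = \frac{193}{3059553} - \frac{465718}{19} = - \frac{1424888900387}{58131507}$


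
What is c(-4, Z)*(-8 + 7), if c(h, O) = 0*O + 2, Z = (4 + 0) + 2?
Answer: -2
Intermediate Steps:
Z = 6 (Z = 4 + 2 = 6)
c(h, O) = 2 (c(h, O) = 0 + 2 = 2)
c(-4, Z)*(-8 + 7) = 2*(-8 + 7) = 2*(-1) = -2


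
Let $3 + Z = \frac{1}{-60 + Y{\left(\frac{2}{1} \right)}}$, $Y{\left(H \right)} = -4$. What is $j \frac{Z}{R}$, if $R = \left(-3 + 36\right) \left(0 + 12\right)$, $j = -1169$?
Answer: $\frac{225617}{25344} \approx 8.9022$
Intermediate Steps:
$R = 396$ ($R = 33 \cdot 12 = 396$)
$Z = - \frac{193}{64}$ ($Z = -3 + \frac{1}{-60 - 4} = -3 + \frac{1}{-64} = -3 - \frac{1}{64} = - \frac{193}{64} \approx -3.0156$)
$j \frac{Z}{R} = - 1169 \left(- \frac{193}{64 \cdot 396}\right) = - 1169 \left(\left(- \frac{193}{64}\right) \frac{1}{396}\right) = \left(-1169\right) \left(- \frac{193}{25344}\right) = \frac{225617}{25344}$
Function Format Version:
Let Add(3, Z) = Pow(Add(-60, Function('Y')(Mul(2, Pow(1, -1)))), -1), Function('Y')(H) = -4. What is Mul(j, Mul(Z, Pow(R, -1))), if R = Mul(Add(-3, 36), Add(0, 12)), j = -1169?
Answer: Rational(225617, 25344) ≈ 8.9022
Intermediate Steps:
R = 396 (R = Mul(33, 12) = 396)
Z = Rational(-193, 64) (Z = Add(-3, Pow(Add(-60, -4), -1)) = Add(-3, Pow(-64, -1)) = Add(-3, Rational(-1, 64)) = Rational(-193, 64) ≈ -3.0156)
Mul(j, Mul(Z, Pow(R, -1))) = Mul(-1169, Mul(Rational(-193, 64), Pow(396, -1))) = Mul(-1169, Mul(Rational(-193, 64), Rational(1, 396))) = Mul(-1169, Rational(-193, 25344)) = Rational(225617, 25344)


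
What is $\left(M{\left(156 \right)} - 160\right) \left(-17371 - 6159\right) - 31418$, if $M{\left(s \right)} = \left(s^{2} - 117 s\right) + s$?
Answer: $-143093818$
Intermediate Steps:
$M{\left(s \right)} = s^{2} - 116 s$
$\left(M{\left(156 \right)} - 160\right) \left(-17371 - 6159\right) - 31418 = \left(156 \left(-116 + 156\right) - 160\right) \left(-17371 - 6159\right) - 31418 = \left(156 \cdot 40 - 160\right) \left(-23530\right) - 31418 = \left(6240 - 160\right) \left(-23530\right) - 31418 = 6080 \left(-23530\right) - 31418 = -143062400 - 31418 = -143093818$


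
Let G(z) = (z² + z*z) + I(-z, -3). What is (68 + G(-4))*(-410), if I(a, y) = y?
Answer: -39770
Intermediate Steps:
G(z) = -3 + 2*z² (G(z) = (z² + z*z) - 3 = (z² + z²) - 3 = 2*z² - 3 = -3 + 2*z²)
(68 + G(-4))*(-410) = (68 + (-3 + 2*(-4)²))*(-410) = (68 + (-3 + 2*16))*(-410) = (68 + (-3 + 32))*(-410) = (68 + 29)*(-410) = 97*(-410) = -39770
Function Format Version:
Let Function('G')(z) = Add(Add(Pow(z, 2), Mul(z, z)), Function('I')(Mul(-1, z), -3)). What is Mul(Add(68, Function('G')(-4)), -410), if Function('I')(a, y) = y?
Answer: -39770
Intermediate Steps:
Function('G')(z) = Add(-3, Mul(2, Pow(z, 2))) (Function('G')(z) = Add(Add(Pow(z, 2), Mul(z, z)), -3) = Add(Add(Pow(z, 2), Pow(z, 2)), -3) = Add(Mul(2, Pow(z, 2)), -3) = Add(-3, Mul(2, Pow(z, 2))))
Mul(Add(68, Function('G')(-4)), -410) = Mul(Add(68, Add(-3, Mul(2, Pow(-4, 2)))), -410) = Mul(Add(68, Add(-3, Mul(2, 16))), -410) = Mul(Add(68, Add(-3, 32)), -410) = Mul(Add(68, 29), -410) = Mul(97, -410) = -39770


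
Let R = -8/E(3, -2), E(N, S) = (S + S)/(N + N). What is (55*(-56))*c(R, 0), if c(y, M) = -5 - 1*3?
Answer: 24640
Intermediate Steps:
E(N, S) = S/N (E(N, S) = (2*S)/((2*N)) = (2*S)*(1/(2*N)) = S/N)
R = 12 (R = -8/((-2/3)) = -8/((-2*⅓)) = -8/(-⅔) = -8*(-3/2) = 12)
c(y, M) = -8 (c(y, M) = -5 - 3 = -8)
(55*(-56))*c(R, 0) = (55*(-56))*(-8) = -3080*(-8) = 24640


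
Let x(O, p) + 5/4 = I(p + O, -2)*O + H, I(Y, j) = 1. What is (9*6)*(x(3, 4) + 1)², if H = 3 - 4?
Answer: 1323/8 ≈ 165.38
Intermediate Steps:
H = -1
x(O, p) = -9/4 + O (x(O, p) = -5/4 + (1*O - 1) = -5/4 + (O - 1) = -5/4 + (-1 + O) = -9/4 + O)
(9*6)*(x(3, 4) + 1)² = (9*6)*((-9/4 + 3) + 1)² = 54*(¾ + 1)² = 54*(7/4)² = 54*(49/16) = 1323/8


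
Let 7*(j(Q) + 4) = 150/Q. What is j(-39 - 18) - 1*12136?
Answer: -1614670/133 ≈ -12140.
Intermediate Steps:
j(Q) = -4 + 150/(7*Q) (j(Q) = -4 + (150/Q)/7 = -4 + 150/(7*Q))
j(-39 - 18) - 1*12136 = (-4 + 150/(7*(-39 - 18))) - 1*12136 = (-4 + (150/7)/(-57)) - 12136 = (-4 + (150/7)*(-1/57)) - 12136 = (-4 - 50/133) - 12136 = -582/133 - 12136 = -1614670/133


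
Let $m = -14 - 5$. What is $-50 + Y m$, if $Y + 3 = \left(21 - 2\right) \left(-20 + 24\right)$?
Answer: $-1437$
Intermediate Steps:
$m = -19$ ($m = -14 - 5 = -19$)
$Y = 73$ ($Y = -3 + \left(21 - 2\right) \left(-20 + 24\right) = -3 + 19 \cdot 4 = -3 + 76 = 73$)
$-50 + Y m = -50 + 73 \left(-19\right) = -50 - 1387 = -1437$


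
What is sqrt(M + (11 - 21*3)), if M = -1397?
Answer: 3*I*sqrt(161) ≈ 38.066*I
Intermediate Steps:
sqrt(M + (11 - 21*3)) = sqrt(-1397 + (11 - 21*3)) = sqrt(-1397 + (11 - 63)) = sqrt(-1397 - 52) = sqrt(-1449) = 3*I*sqrt(161)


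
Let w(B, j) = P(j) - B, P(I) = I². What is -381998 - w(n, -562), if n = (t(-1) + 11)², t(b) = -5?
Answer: -697806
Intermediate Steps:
n = 36 (n = (-5 + 11)² = 6² = 36)
w(B, j) = j² - B
-381998 - w(n, -562) = -381998 - ((-562)² - 1*36) = -381998 - (315844 - 36) = -381998 - 1*315808 = -381998 - 315808 = -697806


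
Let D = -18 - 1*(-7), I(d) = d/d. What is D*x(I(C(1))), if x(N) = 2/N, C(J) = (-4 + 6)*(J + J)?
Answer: -22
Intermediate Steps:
C(J) = 4*J (C(J) = 2*(2*J) = 4*J)
I(d) = 1
D = -11 (D = -18 + 7 = -11)
D*x(I(C(1))) = -22/1 = -22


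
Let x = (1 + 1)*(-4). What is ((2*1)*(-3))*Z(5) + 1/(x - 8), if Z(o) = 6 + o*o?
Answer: -2977/16 ≈ -186.06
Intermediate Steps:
Z(o) = 6 + o²
x = -8 (x = 2*(-4) = -8)
((2*1)*(-3))*Z(5) + 1/(x - 8) = ((2*1)*(-3))*(6 + 5²) + 1/(-8 - 8) = (2*(-3))*(6 + 25) + 1/(-16) = -6*31 - 1/16 = -186 - 1/16 = -2977/16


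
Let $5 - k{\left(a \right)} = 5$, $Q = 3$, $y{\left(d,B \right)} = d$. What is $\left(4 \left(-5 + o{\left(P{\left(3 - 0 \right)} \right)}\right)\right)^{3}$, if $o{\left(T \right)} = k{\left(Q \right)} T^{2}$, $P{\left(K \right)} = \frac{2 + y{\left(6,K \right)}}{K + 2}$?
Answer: $-8000$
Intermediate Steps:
$P{\left(K \right)} = \frac{8}{2 + K}$ ($P{\left(K \right)} = \frac{2 + 6}{K + 2} = \frac{8}{2 + K}$)
$k{\left(a \right)} = 0$ ($k{\left(a \right)} = 5 - 5 = 0$)
$o{\left(T \right)} = 0$ ($o{\left(T \right)} = 0 T^{2} = 0$)
$\left(4 \left(-5 + o{\left(P{\left(3 - 0 \right)} \right)}\right)\right)^{3} = \left(4 \left(-5 + 0\right)\right)^{3} = \left(4 \left(-5\right)\right)^{3} = \left(-20\right)^{3} = -8000$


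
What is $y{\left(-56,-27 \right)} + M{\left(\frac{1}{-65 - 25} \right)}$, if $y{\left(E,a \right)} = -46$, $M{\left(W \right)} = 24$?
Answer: $-22$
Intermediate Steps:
$y{\left(-56,-27 \right)} + M{\left(\frac{1}{-65 - 25} \right)} = -46 + 24 = -22$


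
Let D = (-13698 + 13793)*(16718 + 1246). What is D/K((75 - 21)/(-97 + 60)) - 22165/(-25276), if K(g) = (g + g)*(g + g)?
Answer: 102522187580/511839 ≈ 2.0030e+5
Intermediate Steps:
K(g) = 4*g² (K(g) = (2*g)*(2*g) = 4*g²)
D = 1706580 (D = 95*17964 = 1706580)
D/K((75 - 21)/(-97 + 60)) - 22165/(-25276) = 1706580/((4*((75 - 21)/(-97 + 60))²)) - 22165/(-25276) = 1706580/((4*(54/(-37))²)) - 22165*(-1/25276) = 1706580/((4*(54*(-1/37))²)) + 22165/25276 = 1706580/((4*(-54/37)²)) + 22165/25276 = 1706580/((4*(2916/1369))) + 22165/25276 = 1706580/(11664/1369) + 22165/25276 = 1706580*(1369/11664) + 22165/25276 = 64897445/324 + 22165/25276 = 102522187580/511839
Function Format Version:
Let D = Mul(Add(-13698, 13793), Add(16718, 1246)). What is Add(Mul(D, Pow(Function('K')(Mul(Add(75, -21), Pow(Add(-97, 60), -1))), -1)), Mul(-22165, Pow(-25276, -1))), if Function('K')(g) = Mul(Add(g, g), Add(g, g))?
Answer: Rational(102522187580, 511839) ≈ 2.0030e+5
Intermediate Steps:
Function('K')(g) = Mul(4, Pow(g, 2)) (Function('K')(g) = Mul(Mul(2, g), Mul(2, g)) = Mul(4, Pow(g, 2)))
D = 1706580 (D = Mul(95, 17964) = 1706580)
Add(Mul(D, Pow(Function('K')(Mul(Add(75, -21), Pow(Add(-97, 60), -1))), -1)), Mul(-22165, Pow(-25276, -1))) = Add(Mul(1706580, Pow(Mul(4, Pow(Mul(Add(75, -21), Pow(Add(-97, 60), -1)), 2)), -1)), Mul(-22165, Pow(-25276, -1))) = Add(Mul(1706580, Pow(Mul(4, Pow(Mul(54, Pow(-37, -1)), 2)), -1)), Mul(-22165, Rational(-1, 25276))) = Add(Mul(1706580, Pow(Mul(4, Pow(Mul(54, Rational(-1, 37)), 2)), -1)), Rational(22165, 25276)) = Add(Mul(1706580, Pow(Mul(4, Pow(Rational(-54, 37), 2)), -1)), Rational(22165, 25276)) = Add(Mul(1706580, Pow(Mul(4, Rational(2916, 1369)), -1)), Rational(22165, 25276)) = Add(Mul(1706580, Pow(Rational(11664, 1369), -1)), Rational(22165, 25276)) = Add(Mul(1706580, Rational(1369, 11664)), Rational(22165, 25276)) = Add(Rational(64897445, 324), Rational(22165, 25276)) = Rational(102522187580, 511839)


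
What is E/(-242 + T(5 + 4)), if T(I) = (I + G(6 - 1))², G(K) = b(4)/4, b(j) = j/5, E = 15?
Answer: -375/3934 ≈ -0.095323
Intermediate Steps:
b(j) = j/5 (b(j) = j*(⅕) = j/5)
G(K) = ⅕ (G(K) = ((⅕)*4)/4 = (⅘)*(¼) = ⅕)
T(I) = (⅕ + I)² (T(I) = (I + ⅕)² = (⅕ + I)²)
E/(-242 + T(5 + 4)) = 15/(-242 + (1 + 5*(5 + 4))²/25) = 15/(-242 + (1 + 5*9)²/25) = 15/(-242 + (1 + 45)²/25) = 15/(-242 + (1/25)*46²) = 15/(-242 + (1/25)*2116) = 15/(-242 + 2116/25) = 15/(-3934/25) = -25/3934*15 = -375/3934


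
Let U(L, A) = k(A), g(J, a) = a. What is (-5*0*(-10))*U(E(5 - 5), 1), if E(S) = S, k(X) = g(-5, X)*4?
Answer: 0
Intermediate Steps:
k(X) = 4*X (k(X) = X*4 = 4*X)
U(L, A) = 4*A
(-5*0*(-10))*U(E(5 - 5), 1) = (-5*0*(-10))*(4*1) = (0*(-10))*4 = 0*4 = 0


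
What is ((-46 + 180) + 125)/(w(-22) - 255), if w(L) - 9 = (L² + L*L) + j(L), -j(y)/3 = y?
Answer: 259/788 ≈ 0.32868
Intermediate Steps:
j(y) = -3*y
w(L) = 9 - 3*L + 2*L² (w(L) = 9 + ((L² + L*L) - 3*L) = 9 + ((L² + L²) - 3*L) = 9 + (2*L² - 3*L) = 9 + (-3*L + 2*L²) = 9 - 3*L + 2*L²)
((-46 + 180) + 125)/(w(-22) - 255) = ((-46 + 180) + 125)/((9 - 3*(-22) + 2*(-22)²) - 255) = (134 + 125)/((9 + 66 + 2*484) - 255) = 259/((9 + 66 + 968) - 255) = 259/(1043 - 255) = 259/788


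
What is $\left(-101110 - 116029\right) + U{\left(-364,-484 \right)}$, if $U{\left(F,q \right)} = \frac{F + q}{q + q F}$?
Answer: $- \frac{9537396509}{43923} \approx -2.1714 \cdot 10^{5}$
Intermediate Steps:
$U{\left(F,q \right)} = \frac{F + q}{q + F q}$
$\left(-101110 - 116029\right) + U{\left(-364,-484 \right)} = \left(-101110 - 116029\right) + \frac{-364 - 484}{\left(-484\right) \left(1 - 364\right)} = -217139 - \frac{1}{484} \frac{1}{-363} \left(-848\right) = -217139 - \left(- \frac{1}{175692}\right) \left(-848\right) = -217139 - \frac{212}{43923} = - \frac{9537396509}{43923}$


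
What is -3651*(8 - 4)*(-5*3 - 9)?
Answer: 350496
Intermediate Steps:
-3651*(8 - 4)*(-5*3 - 9) = -14604*(-15 - 9) = -14604*(-24) = -3651*(-96) = 350496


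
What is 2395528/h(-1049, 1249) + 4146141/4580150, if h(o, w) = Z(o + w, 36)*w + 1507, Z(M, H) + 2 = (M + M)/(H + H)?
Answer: 98968845196671/245180009650 ≈ 403.66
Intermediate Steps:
Z(M, H) = -2 + M/H (Z(M, H) = -2 + (M + M)/(H + H) = -2 + (2*M)/((2*H)) = -2 + (2*M)*(1/(2*H)) = -2 + M/H)
h(o, w) = 1507 + w*(-2 + o/36 + w/36) (h(o, w) = (-2 + (o + w)/36)*w + 1507 = (-2 + (o + w)*(1/36))*w + 1507 = (-2 + (o/36 + w/36))*w + 1507 = (-2 + o/36 + w/36)*w + 1507 = w*(-2 + o/36 + w/36) + 1507 = 1507 + w*(-2 + o/36 + w/36))
2395528/h(-1049, 1249) + 4146141/4580150 = 2395528/(1507 + (1/36)*1249*(-72 - 1049 + 1249)) + 4146141/4580150 = 2395528/(1507 + (1/36)*1249*128) + 4146141*(1/4580150) = 2395528/(1507 + 39968/9) + 4146141/4580150 = 2395528/(53531/9) + 4146141/4580150 = 2395528*(9/53531) + 4146141/4580150 = 21559752/53531 + 4146141/4580150 = 98968845196671/245180009650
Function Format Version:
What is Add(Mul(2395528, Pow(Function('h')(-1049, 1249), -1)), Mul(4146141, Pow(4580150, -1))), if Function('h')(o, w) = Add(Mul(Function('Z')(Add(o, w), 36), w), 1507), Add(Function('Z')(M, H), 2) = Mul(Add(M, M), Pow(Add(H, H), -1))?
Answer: Rational(98968845196671, 245180009650) ≈ 403.66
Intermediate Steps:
Function('Z')(M, H) = Add(-2, Mul(M, Pow(H, -1))) (Function('Z')(M, H) = Add(-2, Mul(Add(M, M), Pow(Add(H, H), -1))) = Add(-2, Mul(Mul(2, M), Pow(Mul(2, H), -1))) = Add(-2, Mul(Mul(2, M), Mul(Rational(1, 2), Pow(H, -1)))) = Add(-2, Mul(M, Pow(H, -1))))
Function('h')(o, w) = Add(1507, Mul(w, Add(-2, Mul(Rational(1, 36), o), Mul(Rational(1, 36), w)))) (Function('h')(o, w) = Add(Mul(Add(-2, Mul(Add(o, w), Pow(36, -1))), w), 1507) = Add(Mul(Add(-2, Mul(Add(o, w), Rational(1, 36))), w), 1507) = Add(Mul(Add(-2, Add(Mul(Rational(1, 36), o), Mul(Rational(1, 36), w))), w), 1507) = Add(Mul(Add(-2, Mul(Rational(1, 36), o), Mul(Rational(1, 36), w)), w), 1507) = Add(Mul(w, Add(-2, Mul(Rational(1, 36), o), Mul(Rational(1, 36), w))), 1507) = Add(1507, Mul(w, Add(-2, Mul(Rational(1, 36), o), Mul(Rational(1, 36), w)))))
Add(Mul(2395528, Pow(Function('h')(-1049, 1249), -1)), Mul(4146141, Pow(4580150, -1))) = Add(Mul(2395528, Pow(Add(1507, Mul(Rational(1, 36), 1249, Add(-72, -1049, 1249))), -1)), Mul(4146141, Pow(4580150, -1))) = Add(Mul(2395528, Pow(Add(1507, Mul(Rational(1, 36), 1249, 128)), -1)), Mul(4146141, Rational(1, 4580150))) = Add(Mul(2395528, Pow(Add(1507, Rational(39968, 9)), -1)), Rational(4146141, 4580150)) = Add(Mul(2395528, Pow(Rational(53531, 9), -1)), Rational(4146141, 4580150)) = Add(Mul(2395528, Rational(9, 53531)), Rational(4146141, 4580150)) = Add(Rational(21559752, 53531), Rational(4146141, 4580150)) = Rational(98968845196671, 245180009650)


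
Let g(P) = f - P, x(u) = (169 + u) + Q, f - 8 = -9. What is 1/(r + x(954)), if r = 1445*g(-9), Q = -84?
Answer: 1/12599 ≈ 7.9371e-5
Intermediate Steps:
f = -1 (f = 8 - 9 = -1)
x(u) = 85 + u (x(u) = (169 + u) - 84 = 85 + u)
g(P) = -1 - P
r = 11560 (r = 1445*(-1 - 1*(-9)) = 1445*(-1 + 9) = 1445*8 = 11560)
1/(r + x(954)) = 1/(11560 + (85 + 954)) = 1/(11560 + 1039) = 1/12599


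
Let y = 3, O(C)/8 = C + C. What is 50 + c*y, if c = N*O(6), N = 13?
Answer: 3794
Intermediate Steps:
O(C) = 16*C (O(C) = 8*(C + C) = 8*(2*C) = 16*C)
c = 1248 (c = 13*(16*6) = 13*96 = 1248)
50 + c*y = 50 + 1248*3 = 50 + 3744 = 3794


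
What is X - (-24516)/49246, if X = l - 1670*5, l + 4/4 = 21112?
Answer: 314226361/24623 ≈ 12762.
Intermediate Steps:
l = 21111 (l = -1 + 21112 = 21111)
X = 12761 (X = 21111 - 1670*5 = 21111 - 1*8350 = 21111 - 8350 = 12761)
X - (-24516)/49246 = 12761 - (-24516)/49246 = 12761 - 1*(-12258/24623) = 12761 + 12258/24623 = 314226361/24623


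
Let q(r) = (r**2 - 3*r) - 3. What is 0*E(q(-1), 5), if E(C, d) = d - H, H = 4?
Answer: 0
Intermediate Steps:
q(r) = -3 + r**2 - 3*r
E(C, d) = -4 + d (E(C, d) = d - 1*4 = d - 4 = -4 + d)
0*E(q(-1), 5) = 0*(-4 + 5) = 0*1 = 0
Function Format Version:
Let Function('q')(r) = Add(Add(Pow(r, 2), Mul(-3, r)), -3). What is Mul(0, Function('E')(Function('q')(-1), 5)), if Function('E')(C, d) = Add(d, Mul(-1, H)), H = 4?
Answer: 0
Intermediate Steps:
Function('q')(r) = Add(-3, Pow(r, 2), Mul(-3, r))
Function('E')(C, d) = Add(-4, d) (Function('E')(C, d) = Add(d, Mul(-1, 4)) = Add(d, -4) = Add(-4, d))
Mul(0, Function('E')(Function('q')(-1), 5)) = Mul(0, Add(-4, 5)) = Mul(0, 1) = 0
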